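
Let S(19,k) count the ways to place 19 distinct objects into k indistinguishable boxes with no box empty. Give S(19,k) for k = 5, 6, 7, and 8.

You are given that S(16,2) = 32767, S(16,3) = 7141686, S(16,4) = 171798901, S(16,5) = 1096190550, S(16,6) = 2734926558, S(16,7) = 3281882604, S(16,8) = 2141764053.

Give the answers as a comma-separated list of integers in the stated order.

@17  (17,3):7141686·3+32767→21457825, (17,4):171798901·4+7141686→694337290, (17,5):1096190550·5+171798901→5652751651, (17,6):2734926558·6+1096190550→17505749898, (17,7):3281882604·7+2734926558→25708104786, (17,8):2141764053·8+3281882604→20415995028
@18  (18,4):694337290·4+21457825→2798806985, (18,5):5652751651·5+694337290→28958095545, (18,6):17505749898·6+5652751651→110687251039, (18,7):25708104786·7+17505749898→197462483400, (18,8):20415995028·8+25708104786→189036065010
@19  (19,5):28958095545·5+2798806985→147589284710, (19,6):110687251039·6+28958095545→693081601779, (19,7):197462483400·7+110687251039→1492924634839, (19,8):189036065010·8+197462483400→1709751003480
Read S(19,5) = 147589284710, S(19,6) = 693081601779, S(19,7) = 1492924634839, S(19,8) = 1709751003480.

147589284710, 693081601779, 1492924634839, 1709751003480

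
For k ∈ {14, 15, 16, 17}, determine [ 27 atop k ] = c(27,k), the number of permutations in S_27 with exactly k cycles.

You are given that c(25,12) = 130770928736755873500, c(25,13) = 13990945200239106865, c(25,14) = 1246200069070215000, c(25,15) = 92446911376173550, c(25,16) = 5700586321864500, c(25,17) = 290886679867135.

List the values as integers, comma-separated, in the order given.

1654339178844590073615, 137637641117332879365, 9666373658466991050, 572253155704900800

i=26: T(26,13)=130770928736755873500+25·13990945200239106865=480544558742733545125 | T(26,14)=13990945200239106865+25·1246200069070215000=45145946926994481865 | T(26,15)=1246200069070215000+25·92446911376173550=3557372853474553750 | T(26,16)=92446911376173550+25·5700586321864500=234961569422786050 | T(26,17)=5700586321864500+25·290886679867135=12972753318542875
i=27: T(27,14)=480544558742733545125+26·45145946926994481865=1654339178844590073615 | T(27,15)=45145946926994481865+26·3557372853474553750=137637641117332879365 | T(27,16)=3557372853474553750+26·234961569422786050=9666373658466991050 | T(27,17)=234961569422786050+26·12972753318542875=572253155704900800
Read c(27,14) = 1654339178844590073615, c(27,15) = 137637641117332879365, c(27,16) = 9666373658466991050, c(27,17) = 572253155704900800.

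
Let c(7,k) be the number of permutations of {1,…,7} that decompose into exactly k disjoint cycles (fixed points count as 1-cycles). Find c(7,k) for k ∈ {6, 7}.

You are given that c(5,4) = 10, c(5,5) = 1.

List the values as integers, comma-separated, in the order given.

21, 1

[6] T[6,5]:5*1+10=15 · T[6,6]:5*0+1=1
[7] T[7,6]:6*1+15=21 · T[7,7]:6*0+1=1
Read c(7,6) = 21, c(7,7) = 1.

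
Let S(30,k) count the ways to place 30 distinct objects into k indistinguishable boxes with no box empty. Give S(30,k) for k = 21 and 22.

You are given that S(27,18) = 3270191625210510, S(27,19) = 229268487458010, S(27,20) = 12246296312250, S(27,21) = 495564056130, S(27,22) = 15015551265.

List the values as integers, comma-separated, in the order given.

[28] T[28,19]:19*229268487458010+3270191625210510=7626292886912700 · T[28,20]:20*12246296312250+229268487458010=474194413703010 · T[28,21]:21*495564056130+12246296312250=22653141490980 · T[28,22]:22*15015551265+495564056130=825906183960
[29] T[29,20]:20*474194413703010+7626292886912700=17110181160972900 · T[29,21]:21*22653141490980+474194413703010=949910385013590 · T[29,22]:22*825906183960+22653141490980=40823077538100
[30] T[30,21]:21*949910385013590+17110181160972900=37058299246258290 · T[30,22]:22*40823077538100+949910385013590=1848018090851790
Read S(30,21) = 37058299246258290, S(30,22) = 1848018090851790.

37058299246258290, 1848018090851790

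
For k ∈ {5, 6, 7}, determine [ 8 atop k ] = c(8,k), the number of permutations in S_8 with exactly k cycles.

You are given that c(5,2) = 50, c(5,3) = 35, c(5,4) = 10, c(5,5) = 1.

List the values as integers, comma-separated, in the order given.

[6] T[6,3]:5*35+50=225 · T[6,4]:5*10+35=85 · T[6,5]:5*1+10=15 · T[6,6]:5*0+1=1
[7] T[7,4]:6*85+225=735 · T[7,5]:6*15+85=175 · T[7,6]:6*1+15=21 · T[7,7]:6*0+1=1
[8] T[8,5]:7*175+735=1960 · T[8,6]:7*21+175=322 · T[8,7]:7*1+21=28
Read c(8,5) = 1960, c(8,6) = 322, c(8,7) = 28.

1960, 322, 28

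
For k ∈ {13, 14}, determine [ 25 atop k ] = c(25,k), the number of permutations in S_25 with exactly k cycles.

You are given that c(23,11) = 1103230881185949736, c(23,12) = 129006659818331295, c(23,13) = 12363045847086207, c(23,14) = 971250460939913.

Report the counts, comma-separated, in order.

13990945200239106865, 1246200069070215000

r24: T_24,12=23×129006659818331295+1103230881185949736=4070384057007569521; T_24,13=23×12363045847086207+129006659818331295=413356714301314056; T_24,14=23×971250460939913+12363045847086207=34701806448704206
r25: T_25,13=24×413356714301314056+4070384057007569521=13990945200239106865; T_25,14=24×34701806448704206+413356714301314056=1246200069070215000
Read c(25,13) = 13990945200239106865, c(25,14) = 1246200069070215000.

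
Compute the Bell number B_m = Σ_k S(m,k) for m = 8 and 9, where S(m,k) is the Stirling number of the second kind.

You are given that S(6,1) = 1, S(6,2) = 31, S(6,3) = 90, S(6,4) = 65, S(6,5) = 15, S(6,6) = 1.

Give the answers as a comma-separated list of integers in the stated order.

4140, 21147

i=7: T(7,1)=0+1·1=1 | T(7,2)=1+2·31=63 | T(7,3)=31+3·90=301 | T(7,4)=90+4·65=350 | T(7,5)=65+5·15=140 | T(7,6)=15+6·1=21 | T(7,7)=1+7·0=1
i=8: T(8,1)=0+1·1=1 | T(8,2)=1+2·63=127 | T(8,3)=63+3·301=966 | T(8,4)=301+4·350=1701 | T(8,5)=350+5·140=1050 | T(8,6)=140+6·21=266 | T(8,7)=21+7·1=28 | T(8,8)=1+8·0=1
i=9: T(9,1)=0+1·1=1 | T(9,2)=1+2·127=255 | T(9,3)=127+3·966=3025 | T(9,4)=966+4·1701=7770 | T(9,5)=1701+5·1050=6951 | T(9,6)=1050+6·266=2646 | T(9,7)=266+7·28=462 | T(9,8)=28+8·1=36 | T(9,9)=1+9·0=1
B_8 = ΣS(8,k) = 1+127+966+1701+1050+266+28+1 = 4140
B_9 = ΣS(9,k) = 1+255+3025+7770+6951+2646+462+36+1 = 21147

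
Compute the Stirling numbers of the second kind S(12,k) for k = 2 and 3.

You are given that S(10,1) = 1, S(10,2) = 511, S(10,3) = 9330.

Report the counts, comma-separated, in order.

i=11: T(11,1)=0+1·1=1 | T(11,2)=1+2·511=1023 | T(11,3)=511+3·9330=28501
i=12: T(12,2)=1+2·1023=2047 | T(12,3)=1023+3·28501=86526
Read S(12,2) = 2047, S(12,3) = 86526.

2047, 86526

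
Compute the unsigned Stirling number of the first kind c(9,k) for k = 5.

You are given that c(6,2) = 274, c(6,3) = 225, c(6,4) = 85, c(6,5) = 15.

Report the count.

row 7: T[7][3]=6·225+274=1624  T[7][4]=6·85+225=735  T[7][5]=6·15+85=175
row 8: T[8][4]=7·735+1624=6769  T[8][5]=7·175+735=1960
row 9: T[9][5]=8·1960+6769=22449
Read c(9,5) = 22449.

22449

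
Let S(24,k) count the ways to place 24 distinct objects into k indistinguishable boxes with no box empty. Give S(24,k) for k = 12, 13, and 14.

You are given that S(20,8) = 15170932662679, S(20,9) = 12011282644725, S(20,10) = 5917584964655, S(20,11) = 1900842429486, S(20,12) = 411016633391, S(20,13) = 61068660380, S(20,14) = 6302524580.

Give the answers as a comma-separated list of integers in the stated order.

r21: T_21,9=9×12011282644725+15170932662679=123272476465204; T_21,10=10×5917584964655+12011282644725=71187132291275; T_21,11=11×1900842429486+5917584964655=26826851689001; T_21,12=12×411016633391+1900842429486=6833042030178; T_21,13=13×61068660380+411016633391=1204909218331; T_21,14=14×6302524580+61068660380=149304004500
r22: T_22,10=10×71187132291275+123272476465204=835143799377954; T_22,11=11×26826851689001+71187132291275=366282500870286; T_22,12=12×6833042030178+26826851689001=108823356051137; T_22,13=13×1204909218331+6833042030178=22496861868481; T_22,14=14×149304004500+1204909218331=3295165281331
r23: T_23,11=11×366282500870286+835143799377954=4864251308951100; T_23,12=12×108823356051137+366282500870286=1672162773483930; T_23,13=13×22496861868481+108823356051137=401282560341390; T_23,14=14×3295165281331+22496861868481=68629175807115
r24: T_24,12=12×1672162773483930+4864251308951100=24930204590758260; T_24,13=13×401282560341390+1672162773483930=6888836057922000; T_24,14=14×68629175807115+401282560341390=1362091021641000
Read S(24,12) = 24930204590758260, S(24,13) = 6888836057922000, S(24,14) = 1362091021641000.

24930204590758260, 6888836057922000, 1362091021641000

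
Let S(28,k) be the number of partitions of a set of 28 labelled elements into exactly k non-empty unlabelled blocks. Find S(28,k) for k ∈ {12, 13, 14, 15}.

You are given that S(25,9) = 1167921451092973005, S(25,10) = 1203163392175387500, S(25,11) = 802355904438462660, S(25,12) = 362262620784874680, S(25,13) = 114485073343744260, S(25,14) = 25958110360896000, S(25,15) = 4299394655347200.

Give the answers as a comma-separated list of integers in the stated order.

i=26: T(26,10)=1167921451092973005+10·1203163392175387500=13199555372846848005 | T(26,11)=1203163392175387500+11·802355904438462660=10029078340998476760 | T(26,12)=802355904438462660+12·362262620784874680=5149507353856958820 | T(26,13)=362262620784874680+13·114485073343744260=1850568574253550060 | T(26,14)=114485073343744260+14·25958110360896000=477898618396288260 | T(26,15)=25958110360896000+15·4299394655347200=90449030191104000
i=27: T(27,11)=13199555372846848005+11·10029078340998476760=123519417123830092365 | T(27,12)=10029078340998476760+12·5149507353856958820=71823166587281982600 | T(27,13)=5149507353856958820+13·1850568574253550060=29206898819153109600 | T(27,14)=1850568574253550060+14·477898618396288260=8541149231801585700 | T(27,15)=477898618396288260+15·90449030191104000=1834634071262848260
i=28: T(28,12)=123519417123830092365+12·71823166587281982600=985397416171213883565 | T(28,13)=71823166587281982600+13·29206898819153109600=451512851236272407400 | T(28,14)=29206898819153109600+14·8541149231801585700=148782988064375309400 | T(28,15)=8541149231801585700+15·1834634071262848260=36060660300744309600
Read S(28,12) = 985397416171213883565, S(28,13) = 451512851236272407400, S(28,14) = 148782988064375309400, S(28,15) = 36060660300744309600.

985397416171213883565, 451512851236272407400, 148782988064375309400, 36060660300744309600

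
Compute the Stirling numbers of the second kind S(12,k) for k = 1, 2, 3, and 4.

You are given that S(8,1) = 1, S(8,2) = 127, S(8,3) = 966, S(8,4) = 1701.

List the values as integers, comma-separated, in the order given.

1, 2047, 86526, 611501

r9: T_9,1=1×1+0=1; T_9,2=2×127+1=255; T_9,3=3×966+127=3025; T_9,4=4×1701+966=7770
r10: T_10,1=1×1+0=1; T_10,2=2×255+1=511; T_10,3=3×3025+255=9330; T_10,4=4×7770+3025=34105
r11: T_11,1=1×1+0=1; T_11,2=2×511+1=1023; T_11,3=3×9330+511=28501; T_11,4=4×34105+9330=145750
r12: T_12,1=1×1+0=1; T_12,2=2×1023+1=2047; T_12,3=3×28501+1023=86526; T_12,4=4×145750+28501=611501
Read S(12,1) = 1, S(12,2) = 2047, S(12,3) = 86526, S(12,4) = 611501.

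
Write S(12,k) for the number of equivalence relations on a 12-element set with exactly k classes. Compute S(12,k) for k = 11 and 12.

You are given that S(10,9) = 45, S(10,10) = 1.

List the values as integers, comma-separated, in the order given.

@11  (11,10):1·10+45→55, (11,11):0·11+1→1
@12  (12,11):1·11+55→66, (12,12):0·12+1→1
Read S(12,11) = 66, S(12,12) = 1.

66, 1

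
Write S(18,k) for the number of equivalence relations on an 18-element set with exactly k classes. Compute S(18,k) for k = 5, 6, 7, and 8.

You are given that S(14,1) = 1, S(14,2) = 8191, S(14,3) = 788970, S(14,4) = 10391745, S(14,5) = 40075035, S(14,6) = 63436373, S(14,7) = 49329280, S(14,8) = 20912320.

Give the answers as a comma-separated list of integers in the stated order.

28958095545, 110687251039, 197462483400, 189036065010

@15  (15,2):8191·2+1→16383, (15,3):788970·3+8191→2375101, (15,4):10391745·4+788970→42355950, (15,5):40075035·5+10391745→210766920, (15,6):63436373·6+40075035→420693273, (15,7):49329280·7+63436373→408741333, (15,8):20912320·8+49329280→216627840
@16  (16,3):2375101·3+16383→7141686, (16,4):42355950·4+2375101→171798901, (16,5):210766920·5+42355950→1096190550, (16,6):420693273·6+210766920→2734926558, (16,7):408741333·7+420693273→3281882604, (16,8):216627840·8+408741333→2141764053
@17  (17,4):171798901·4+7141686→694337290, (17,5):1096190550·5+171798901→5652751651, (17,6):2734926558·6+1096190550→17505749898, (17,7):3281882604·7+2734926558→25708104786, (17,8):2141764053·8+3281882604→20415995028
@18  (18,5):5652751651·5+694337290→28958095545, (18,6):17505749898·6+5652751651→110687251039, (18,7):25708104786·7+17505749898→197462483400, (18,8):20415995028·8+25708104786→189036065010
Read S(18,5) = 28958095545, S(18,6) = 110687251039, S(18,7) = 197462483400, S(18,8) = 189036065010.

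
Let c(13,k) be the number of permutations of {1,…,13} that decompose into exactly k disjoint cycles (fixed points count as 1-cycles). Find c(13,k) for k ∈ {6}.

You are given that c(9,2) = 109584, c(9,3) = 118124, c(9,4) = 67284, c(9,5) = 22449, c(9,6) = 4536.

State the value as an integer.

r10: T_10,3=9×118124+109584=1172700; T_10,4=9×67284+118124=723680; T_10,5=9×22449+67284=269325; T_10,6=9×4536+22449=63273
r11: T_11,4=10×723680+1172700=8409500; T_11,5=10×269325+723680=3416930; T_11,6=10×63273+269325=902055
r12: T_12,5=11×3416930+8409500=45995730; T_12,6=11×902055+3416930=13339535
r13: T_13,6=12×13339535+45995730=206070150
Read c(13,6) = 206070150.

206070150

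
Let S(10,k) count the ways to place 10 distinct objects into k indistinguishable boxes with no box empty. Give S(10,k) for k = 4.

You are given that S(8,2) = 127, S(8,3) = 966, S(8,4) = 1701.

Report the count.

[9] T[9,3]:3*966+127=3025 · T[9,4]:4*1701+966=7770
[10] T[10,4]:4*7770+3025=34105
Read S(10,4) = 34105.

34105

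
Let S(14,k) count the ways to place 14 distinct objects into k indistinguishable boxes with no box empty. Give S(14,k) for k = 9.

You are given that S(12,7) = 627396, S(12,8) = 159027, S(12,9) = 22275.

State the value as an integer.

i=13: T(13,8)=627396+8·159027=1899612 | T(13,9)=159027+9·22275=359502
i=14: T(14,9)=1899612+9·359502=5135130
Read S(14,9) = 5135130.

5135130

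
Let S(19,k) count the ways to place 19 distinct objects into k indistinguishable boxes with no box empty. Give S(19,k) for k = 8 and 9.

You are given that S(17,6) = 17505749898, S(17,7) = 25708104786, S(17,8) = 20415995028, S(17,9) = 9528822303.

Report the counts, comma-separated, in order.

1709751003480, 1144614626805

i=18: T(18,7)=17505749898+7·25708104786=197462483400 | T(18,8)=25708104786+8·20415995028=189036065010 | T(18,9)=20415995028+9·9528822303=106175395755
i=19: T(19,8)=197462483400+8·189036065010=1709751003480 | T(19,9)=189036065010+9·106175395755=1144614626805
Read S(19,8) = 1709751003480, S(19,9) = 1144614626805.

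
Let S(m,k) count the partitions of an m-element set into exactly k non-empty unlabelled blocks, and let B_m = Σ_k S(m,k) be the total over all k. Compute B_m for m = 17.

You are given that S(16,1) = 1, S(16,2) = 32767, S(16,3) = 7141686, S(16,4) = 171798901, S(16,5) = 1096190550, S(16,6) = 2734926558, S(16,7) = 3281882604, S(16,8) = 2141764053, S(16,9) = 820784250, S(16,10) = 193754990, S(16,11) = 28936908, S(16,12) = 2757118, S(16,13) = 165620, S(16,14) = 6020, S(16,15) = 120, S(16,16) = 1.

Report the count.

i=17: T(17,1)=0+1·1=1 | T(17,2)=1+2·32767=65535 | T(17,3)=32767+3·7141686=21457825 | T(17,4)=7141686+4·171798901=694337290 | T(17,5)=171798901+5·1096190550=5652751651 | T(17,6)=1096190550+6·2734926558=17505749898 | T(17,7)=2734926558+7·3281882604=25708104786 | T(17,8)=3281882604+8·2141764053=20415995028 | T(17,9)=2141764053+9·820784250=9528822303 | T(17,10)=820784250+10·193754990=2758334150 | T(17,11)=193754990+11·28936908=512060978 | T(17,12)=28936908+12·2757118=62022324 | T(17,13)=2757118+13·165620=4910178 | T(17,14)=165620+14·6020=249900 | T(17,15)=6020+15·120=7820 | T(17,16)=120+16·1=136 | T(17,17)=1+17·0=1
B_17 = ΣS(17,k) = 1+65535+21457825+694337290+5652751651+17505749898+25708104786+20415995028+9528822303+2758334150+512060978+62022324+4910178+249900+7820+136+1 = 82864869804

82864869804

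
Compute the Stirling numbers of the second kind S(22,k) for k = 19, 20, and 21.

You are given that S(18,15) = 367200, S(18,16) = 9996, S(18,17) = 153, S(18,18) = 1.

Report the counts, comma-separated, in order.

[19] T[19,16]:16*9996+367200=527136 · T[19,17]:17*153+9996=12597 · T[19,18]:18*1+153=171 · T[19,19]:19*0+1=1
[20] T[20,17]:17*12597+527136=741285 · T[20,18]:18*171+12597=15675 · T[20,19]:19*1+171=190 · T[20,20]:20*0+1=1
[21] T[21,18]:18*15675+741285=1023435 · T[21,19]:19*190+15675=19285 · T[21,20]:20*1+190=210 · T[21,21]:21*0+1=1
[22] T[22,19]:19*19285+1023435=1389850 · T[22,20]:20*210+19285=23485 · T[22,21]:21*1+210=231
Read S(22,19) = 1389850, S(22,20) = 23485, S(22,21) = 231.

1389850, 23485, 231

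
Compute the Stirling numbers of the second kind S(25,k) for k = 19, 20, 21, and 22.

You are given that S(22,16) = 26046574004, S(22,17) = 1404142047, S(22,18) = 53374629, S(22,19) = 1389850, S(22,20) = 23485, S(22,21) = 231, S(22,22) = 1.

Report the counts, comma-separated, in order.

166218969675, 6220194750, 168519505, 3200450

@23  (23,17):1404142047·17+26046574004→49916988803, (23,18):53374629·18+1404142047→2364885369, (23,19):1389850·19+53374629→79781779, (23,20):23485·20+1389850→1859550, (23,21):231·21+23485→28336, (23,22):1·22+231→253
@24  (24,18):2364885369·18+49916988803→92484925445, (24,19):79781779·19+2364885369→3880739170, (24,20):1859550·20+79781779→116972779, (24,21):28336·21+1859550→2454606, (24,22):253·22+28336→33902
@25  (25,19):3880739170·19+92484925445→166218969675, (25,20):116972779·20+3880739170→6220194750, (25,21):2454606·21+116972779→168519505, (25,22):33902·22+2454606→3200450
Read S(25,19) = 166218969675, S(25,20) = 6220194750, S(25,21) = 168519505, S(25,22) = 3200450.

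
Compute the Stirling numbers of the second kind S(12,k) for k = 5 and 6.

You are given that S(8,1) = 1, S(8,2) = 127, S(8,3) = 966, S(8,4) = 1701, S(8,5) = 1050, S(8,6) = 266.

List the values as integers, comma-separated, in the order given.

1379400, 1323652

row 9: T[9][2]=2·127+1=255  T[9][3]=3·966+127=3025  T[9][4]=4·1701+966=7770  T[9][5]=5·1050+1701=6951  T[9][6]=6·266+1050=2646
row 10: T[10][3]=3·3025+255=9330  T[10][4]=4·7770+3025=34105  T[10][5]=5·6951+7770=42525  T[10][6]=6·2646+6951=22827
row 11: T[11][4]=4·34105+9330=145750  T[11][5]=5·42525+34105=246730  T[11][6]=6·22827+42525=179487
row 12: T[12][5]=5·246730+145750=1379400  T[12][6]=6·179487+246730=1323652
Read S(12,5) = 1379400, S(12,6) = 1323652.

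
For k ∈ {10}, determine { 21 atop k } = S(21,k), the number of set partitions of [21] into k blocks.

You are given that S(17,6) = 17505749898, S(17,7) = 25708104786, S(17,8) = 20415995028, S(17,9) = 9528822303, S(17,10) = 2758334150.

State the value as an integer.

r18: T_18,7=7×25708104786+17505749898=197462483400; T_18,8=8×20415995028+25708104786=189036065010; T_18,9=9×9528822303+20415995028=106175395755; T_18,10=10×2758334150+9528822303=37112163803
r19: T_19,8=8×189036065010+197462483400=1709751003480; T_19,9=9×106175395755+189036065010=1144614626805; T_19,10=10×37112163803+106175395755=477297033785
r20: T_20,9=9×1144614626805+1709751003480=12011282644725; T_20,10=10×477297033785+1144614626805=5917584964655
r21: T_21,10=10×5917584964655+12011282644725=71187132291275
Read S(21,10) = 71187132291275.

71187132291275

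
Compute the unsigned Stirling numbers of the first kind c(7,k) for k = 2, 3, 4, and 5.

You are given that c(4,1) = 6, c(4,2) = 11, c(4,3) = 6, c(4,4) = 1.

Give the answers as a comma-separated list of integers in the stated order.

row 5: T[5][1]=4·6+0=24  T[5][2]=4·11+6=50  T[5][3]=4·6+11=35  T[5][4]=4·1+6=10  T[5][5]=4·0+1=1
row 6: T[6][1]=5·24+0=120  T[6][2]=5·50+24=274  T[6][3]=5·35+50=225  T[6][4]=5·10+35=85  T[6][5]=5·1+10=15
row 7: T[7][2]=6·274+120=1764  T[7][3]=6·225+274=1624  T[7][4]=6·85+225=735  T[7][5]=6·15+85=175
Read c(7,2) = 1764, c(7,3) = 1624, c(7,4) = 735, c(7,5) = 175.

1764, 1624, 735, 175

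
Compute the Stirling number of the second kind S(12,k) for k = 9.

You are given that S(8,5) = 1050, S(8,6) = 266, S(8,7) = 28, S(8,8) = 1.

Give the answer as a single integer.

i=9: T(9,6)=1050+6·266=2646 | T(9,7)=266+7·28=462 | T(9,8)=28+8·1=36 | T(9,9)=1+9·0=1
i=10: T(10,7)=2646+7·462=5880 | T(10,8)=462+8·36=750 | T(10,9)=36+9·1=45
i=11: T(11,8)=5880+8·750=11880 | T(11,9)=750+9·45=1155
i=12: T(12,9)=11880+9·1155=22275
Read S(12,9) = 22275.

22275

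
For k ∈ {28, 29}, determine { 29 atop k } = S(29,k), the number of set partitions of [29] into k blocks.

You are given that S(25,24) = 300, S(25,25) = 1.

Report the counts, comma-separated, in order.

406, 1

i=26: T(26,25)=300+25·1=325 | T(26,26)=1+26·0=1
i=27: T(27,26)=325+26·1=351 | T(27,27)=1+27·0=1
i=28: T(28,27)=351+27·1=378 | T(28,28)=1+28·0=1
i=29: T(29,28)=378+28·1=406 | T(29,29)=1+29·0=1
Read S(29,28) = 406, S(29,29) = 1.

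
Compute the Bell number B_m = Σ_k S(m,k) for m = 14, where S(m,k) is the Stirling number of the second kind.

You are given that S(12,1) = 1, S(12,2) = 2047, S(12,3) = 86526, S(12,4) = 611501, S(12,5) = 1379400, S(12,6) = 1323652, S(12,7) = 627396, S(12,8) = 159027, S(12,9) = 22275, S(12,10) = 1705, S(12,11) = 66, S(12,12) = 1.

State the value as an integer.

190899322

row 13: T[13][1]=1·1+0=1  T[13][2]=2·2047+1=4095  T[13][3]=3·86526+2047=261625  T[13][4]=4·611501+86526=2532530  T[13][5]=5·1379400+611501=7508501  T[13][6]=6·1323652+1379400=9321312  T[13][7]=7·627396+1323652=5715424  T[13][8]=8·159027+627396=1899612  T[13][9]=9·22275+159027=359502  T[13][10]=10·1705+22275=39325  T[13][11]=11·66+1705=2431  T[13][12]=12·1+66=78  T[13][13]=13·0+1=1
row 14: T[14][1]=1·1+0=1  T[14][2]=2·4095+1=8191  T[14][3]=3·261625+4095=788970  T[14][4]=4·2532530+261625=10391745  T[14][5]=5·7508501+2532530=40075035  T[14][6]=6·9321312+7508501=63436373  T[14][7]=7·5715424+9321312=49329280  T[14][8]=8·1899612+5715424=20912320  T[14][9]=9·359502+1899612=5135130  T[14][10]=10·39325+359502=752752  T[14][11]=11·2431+39325=66066  T[14][12]=12·78+2431=3367  T[14][13]=13·1+78=91  T[14][14]=14·0+1=1
B_14 = ΣS(14,k) = 1+8191+788970+10391745+40075035+63436373+49329280+20912320+5135130+752752+66066+3367+91+1 = 190899322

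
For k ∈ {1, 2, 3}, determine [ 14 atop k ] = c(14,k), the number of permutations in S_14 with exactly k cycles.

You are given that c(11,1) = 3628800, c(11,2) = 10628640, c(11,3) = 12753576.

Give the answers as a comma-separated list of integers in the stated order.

6227020800, 19802759040, 26596717056

@12  (12,1):3628800·11+0→39916800, (12,2):10628640·11+3628800→120543840, (12,3):12753576·11+10628640→150917976
@13  (13,1):39916800·12+0→479001600, (13,2):120543840·12+39916800→1486442880, (13,3):150917976·12+120543840→1931559552
@14  (14,1):479001600·13+0→6227020800, (14,2):1486442880·13+479001600→19802759040, (14,3):1931559552·13+1486442880→26596717056
Read c(14,1) = 6227020800, c(14,2) = 19802759040, c(14,3) = 26596717056.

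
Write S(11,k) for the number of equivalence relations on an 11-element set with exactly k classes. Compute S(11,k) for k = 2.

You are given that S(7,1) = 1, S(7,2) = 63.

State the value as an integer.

1023

[8] T[8,1]:1*1+0=1 · T[8,2]:2*63+1=127
[9] T[9,1]:1*1+0=1 · T[9,2]:2*127+1=255
[10] T[10,1]:1*1+0=1 · T[10,2]:2*255+1=511
[11] T[11,2]:2*511+1=1023
Read S(11,2) = 1023.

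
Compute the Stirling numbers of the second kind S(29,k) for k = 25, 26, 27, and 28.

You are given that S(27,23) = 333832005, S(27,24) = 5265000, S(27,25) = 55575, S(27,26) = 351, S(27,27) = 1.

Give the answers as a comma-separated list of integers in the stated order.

626551380, 8336601, 74907, 406

r28: T_28,24=24×5265000+333832005=460192005; T_28,25=25×55575+5265000=6654375; T_28,26=26×351+55575=64701; T_28,27=27×1+351=378; T_28,28=28×0+1=1
r29: T_29,25=25×6654375+460192005=626551380; T_29,26=26×64701+6654375=8336601; T_29,27=27×378+64701=74907; T_29,28=28×1+378=406
Read S(29,25) = 626551380, S(29,26) = 8336601, S(29,27) = 74907, S(29,28) = 406.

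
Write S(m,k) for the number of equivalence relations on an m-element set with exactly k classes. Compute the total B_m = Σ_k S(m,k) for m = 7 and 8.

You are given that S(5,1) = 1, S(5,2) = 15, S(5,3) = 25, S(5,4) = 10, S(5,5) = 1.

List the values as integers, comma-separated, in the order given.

i=6: T(6,1)=0+1·1=1 | T(6,2)=1+2·15=31 | T(6,3)=15+3·25=90 | T(6,4)=25+4·10=65 | T(6,5)=10+5·1=15 | T(6,6)=1+6·0=1
i=7: T(7,1)=0+1·1=1 | T(7,2)=1+2·31=63 | T(7,3)=31+3·90=301 | T(7,4)=90+4·65=350 | T(7,5)=65+5·15=140 | T(7,6)=15+6·1=21 | T(7,7)=1+7·0=1
i=8: T(8,1)=0+1·1=1 | T(8,2)=1+2·63=127 | T(8,3)=63+3·301=966 | T(8,4)=301+4·350=1701 | T(8,5)=350+5·140=1050 | T(8,6)=140+6·21=266 | T(8,7)=21+7·1=28 | T(8,8)=1+8·0=1
B_7 = ΣS(7,k) = 1+63+301+350+140+21+1 = 877
B_8 = ΣS(8,k) = 1+127+966+1701+1050+266+28+1 = 4140

877, 4140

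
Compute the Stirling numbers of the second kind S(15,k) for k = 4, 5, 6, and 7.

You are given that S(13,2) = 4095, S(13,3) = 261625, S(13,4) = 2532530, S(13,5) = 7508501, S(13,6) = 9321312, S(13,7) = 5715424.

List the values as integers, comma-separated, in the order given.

42355950, 210766920, 420693273, 408741333

i=14: T(14,3)=4095+3·261625=788970 | T(14,4)=261625+4·2532530=10391745 | T(14,5)=2532530+5·7508501=40075035 | T(14,6)=7508501+6·9321312=63436373 | T(14,7)=9321312+7·5715424=49329280
i=15: T(15,4)=788970+4·10391745=42355950 | T(15,5)=10391745+5·40075035=210766920 | T(15,6)=40075035+6·63436373=420693273 | T(15,7)=63436373+7·49329280=408741333
Read S(15,4) = 42355950, S(15,5) = 210766920, S(15,6) = 420693273, S(15,7) = 408741333.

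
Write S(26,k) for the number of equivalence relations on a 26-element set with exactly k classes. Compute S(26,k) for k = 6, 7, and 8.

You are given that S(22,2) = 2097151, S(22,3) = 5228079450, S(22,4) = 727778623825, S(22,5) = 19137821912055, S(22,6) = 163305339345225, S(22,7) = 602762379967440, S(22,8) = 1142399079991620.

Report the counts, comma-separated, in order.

224595186974125331, 1631853797991016600, 5749622251945664950

r23: T_23,3=3×5228079450+2097151=15686335501; T_23,4=4×727778623825+5228079450=2916342574750; T_23,5=5×19137821912055+727778623825=96416888184100; T_23,6=6×163305339345225+19137821912055=998969857983405; T_23,7=7×602762379967440+163305339345225=4382641999117305; T_23,8=8×1142399079991620+602762379967440=9741955019900400
r24: T_24,4=4×2916342574750+15686335501=11681056634501; T_24,5=5×96416888184100+2916342574750=485000783495250; T_24,6=6×998969857983405+96416888184100=6090236036084530; T_24,7=7×4382641999117305+998969857983405=31677463851804540; T_24,8=8×9741955019900400+4382641999117305=82318282158320505
r25: T_25,5=5×485000783495250+11681056634501=2436684974110751; T_25,6=6×6090236036084530+485000783495250=37026417000002430; T_25,7=7×31677463851804540+6090236036084530=227832482998716310; T_25,8=8×82318282158320505+31677463851804540=690223721118368580
r26: T_26,6=6×37026417000002430+2436684974110751=224595186974125331; T_26,7=7×227832482998716310+37026417000002430=1631853797991016600; T_26,8=8×690223721118368580+227832482998716310=5749622251945664950
Read S(26,6) = 224595186974125331, S(26,7) = 1631853797991016600, S(26,8) = 5749622251945664950.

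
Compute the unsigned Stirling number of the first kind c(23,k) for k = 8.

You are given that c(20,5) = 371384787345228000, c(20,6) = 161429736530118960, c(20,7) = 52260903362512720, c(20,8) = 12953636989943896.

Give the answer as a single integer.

199321978221066137360

[21] T[21,6]:20*161429736530118960+371384787345228000=3599979517947607200 · T[21,7]:20*52260903362512720+161429736530118960=1206647803780373360 · T[21,8]:20*12953636989943896+52260903362512720=311333643161390640
[22] T[22,7]:21*1206647803780373360+3599979517947607200=28939583397335447760 · T[22,8]:21*311333643161390640+1206647803780373360=7744654310169576800
[23] T[23,8]:22*7744654310169576800+28939583397335447760=199321978221066137360
Read c(23,8) = 199321978221066137360.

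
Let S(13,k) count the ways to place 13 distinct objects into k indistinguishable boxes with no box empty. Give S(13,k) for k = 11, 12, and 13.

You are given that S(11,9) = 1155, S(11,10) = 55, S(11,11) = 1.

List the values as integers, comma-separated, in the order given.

2431, 78, 1

@12  (12,10):55·10+1155→1705, (12,11):1·11+55→66, (12,12):0·12+1→1
@13  (13,11):66·11+1705→2431, (13,12):1·12+66→78, (13,13):0·13+1→1
Read S(13,11) = 2431, S(13,12) = 78, S(13,13) = 1.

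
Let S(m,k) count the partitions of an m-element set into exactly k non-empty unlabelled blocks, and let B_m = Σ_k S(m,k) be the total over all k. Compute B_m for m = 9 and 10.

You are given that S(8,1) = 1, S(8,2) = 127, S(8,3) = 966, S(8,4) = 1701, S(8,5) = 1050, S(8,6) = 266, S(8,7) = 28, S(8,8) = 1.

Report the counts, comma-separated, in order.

21147, 115975

[9] T[9,1]:1*1+0=1 · T[9,2]:2*127+1=255 · T[9,3]:3*966+127=3025 · T[9,4]:4*1701+966=7770 · T[9,5]:5*1050+1701=6951 · T[9,6]:6*266+1050=2646 · T[9,7]:7*28+266=462 · T[9,8]:8*1+28=36 · T[9,9]:9*0+1=1
[10] T[10,1]:1*1+0=1 · T[10,2]:2*255+1=511 · T[10,3]:3*3025+255=9330 · T[10,4]:4*7770+3025=34105 · T[10,5]:5*6951+7770=42525 · T[10,6]:6*2646+6951=22827 · T[10,7]:7*462+2646=5880 · T[10,8]:8*36+462=750 · T[10,9]:9*1+36=45 · T[10,10]:10*0+1=1
B_9 = ΣS(9,k) = 1+255+3025+7770+6951+2646+462+36+1 = 21147
B_10 = ΣS(10,k) = 1+511+9330+34105+42525+22827+5880+750+45+1 = 115975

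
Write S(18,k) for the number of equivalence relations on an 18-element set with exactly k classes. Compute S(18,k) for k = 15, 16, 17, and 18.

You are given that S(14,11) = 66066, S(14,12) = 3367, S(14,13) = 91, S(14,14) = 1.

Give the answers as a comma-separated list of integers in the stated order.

367200, 9996, 153, 1

[15] T[15,12]:12*3367+66066=106470 · T[15,13]:13*91+3367=4550 · T[15,14]:14*1+91=105 · T[15,15]:15*0+1=1
[16] T[16,13]:13*4550+106470=165620 · T[16,14]:14*105+4550=6020 · T[16,15]:15*1+105=120 · T[16,16]:16*0+1=1
[17] T[17,14]:14*6020+165620=249900 · T[17,15]:15*120+6020=7820 · T[17,16]:16*1+120=136 · T[17,17]:17*0+1=1
[18] T[18,15]:15*7820+249900=367200 · T[18,16]:16*136+7820=9996 · T[18,17]:17*1+136=153 · T[18,18]:18*0+1=1
Read S(18,15) = 367200, S(18,16) = 9996, S(18,17) = 153, S(18,18) = 1.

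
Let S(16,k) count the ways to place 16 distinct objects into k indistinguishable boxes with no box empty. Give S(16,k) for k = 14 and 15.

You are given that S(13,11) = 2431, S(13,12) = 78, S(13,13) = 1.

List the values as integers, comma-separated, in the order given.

r14: T_14,12=12×78+2431=3367; T_14,13=13×1+78=91; T_14,14=14×0+1=1
r15: T_15,13=13×91+3367=4550; T_15,14=14×1+91=105; T_15,15=15×0+1=1
r16: T_16,14=14×105+4550=6020; T_16,15=15×1+105=120
Read S(16,14) = 6020, S(16,15) = 120.

6020, 120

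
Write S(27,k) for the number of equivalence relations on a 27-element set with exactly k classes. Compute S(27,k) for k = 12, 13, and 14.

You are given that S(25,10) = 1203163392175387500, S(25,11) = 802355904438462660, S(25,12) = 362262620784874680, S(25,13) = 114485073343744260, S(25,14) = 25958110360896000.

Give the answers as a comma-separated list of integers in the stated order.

71823166587281982600, 29206898819153109600, 8541149231801585700

row 26: T[26][11]=11·802355904438462660+1203163392175387500=10029078340998476760  T[26][12]=12·362262620784874680+802355904438462660=5149507353856958820  T[26][13]=13·114485073343744260+362262620784874680=1850568574253550060  T[26][14]=14·25958110360896000+114485073343744260=477898618396288260
row 27: T[27][12]=12·5149507353856958820+10029078340998476760=71823166587281982600  T[27][13]=13·1850568574253550060+5149507353856958820=29206898819153109600  T[27][14]=14·477898618396288260+1850568574253550060=8541149231801585700
Read S(27,12) = 71823166587281982600, S(27,13) = 29206898819153109600, S(27,14) = 8541149231801585700.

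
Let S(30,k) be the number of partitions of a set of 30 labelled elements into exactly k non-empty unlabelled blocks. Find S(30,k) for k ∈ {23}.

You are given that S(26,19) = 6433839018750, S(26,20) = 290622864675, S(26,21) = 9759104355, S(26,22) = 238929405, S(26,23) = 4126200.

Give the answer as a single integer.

71823880393200

[27] T[27,20]:20*290622864675+6433839018750=12246296312250 · T[27,21]:21*9759104355+290622864675=495564056130 · T[27,22]:22*238929405+9759104355=15015551265 · T[27,23]:23*4126200+238929405=333832005
[28] T[28,21]:21*495564056130+12246296312250=22653141490980 · T[28,22]:22*15015551265+495564056130=825906183960 · T[28,23]:23*333832005+15015551265=22693687380
[29] T[29,22]:22*825906183960+22653141490980=40823077538100 · T[29,23]:23*22693687380+825906183960=1347860993700
[30] T[30,23]:23*1347860993700+40823077538100=71823880393200
Read S(30,23) = 71823880393200.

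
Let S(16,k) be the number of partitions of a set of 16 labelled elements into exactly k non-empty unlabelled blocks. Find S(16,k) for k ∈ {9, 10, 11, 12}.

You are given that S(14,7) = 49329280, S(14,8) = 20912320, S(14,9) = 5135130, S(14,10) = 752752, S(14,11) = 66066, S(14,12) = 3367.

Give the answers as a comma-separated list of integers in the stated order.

[15] T[15,8]:8*20912320+49329280=216627840 · T[15,9]:9*5135130+20912320=67128490 · T[15,10]:10*752752+5135130=12662650 · T[15,11]:11*66066+752752=1479478 · T[15,12]:12*3367+66066=106470
[16] T[16,9]:9*67128490+216627840=820784250 · T[16,10]:10*12662650+67128490=193754990 · T[16,11]:11*1479478+12662650=28936908 · T[16,12]:12*106470+1479478=2757118
Read S(16,9) = 820784250, S(16,10) = 193754990, S(16,11) = 28936908, S(16,12) = 2757118.

820784250, 193754990, 28936908, 2757118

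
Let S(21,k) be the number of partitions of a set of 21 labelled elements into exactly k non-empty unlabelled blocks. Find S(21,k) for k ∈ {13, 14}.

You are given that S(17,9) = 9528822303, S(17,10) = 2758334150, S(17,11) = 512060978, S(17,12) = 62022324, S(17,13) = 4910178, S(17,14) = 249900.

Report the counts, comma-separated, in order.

@18  (18,10):2758334150·10+9528822303→37112163803, (18,11):512060978·11+2758334150→8391004908, (18,12):62022324·12+512060978→1256328866, (18,13):4910178·13+62022324→125854638, (18,14):249900·14+4910178→8408778
@19  (19,11):8391004908·11+37112163803→129413217791, (19,12):1256328866·12+8391004908→23466951300, (19,13):125854638·13+1256328866→2892439160, (19,14):8408778·14+125854638→243577530
@20  (20,12):23466951300·12+129413217791→411016633391, (20,13):2892439160·13+23466951300→61068660380, (20,14):243577530·14+2892439160→6302524580
@21  (21,13):61068660380·13+411016633391→1204909218331, (21,14):6302524580·14+61068660380→149304004500
Read S(21,13) = 1204909218331, S(21,14) = 149304004500.

1204909218331, 149304004500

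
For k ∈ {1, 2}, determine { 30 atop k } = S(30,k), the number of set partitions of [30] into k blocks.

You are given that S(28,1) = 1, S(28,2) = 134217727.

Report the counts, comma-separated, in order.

1, 536870911

@29  (29,1):1·1+0→1, (29,2):134217727·2+1→268435455
@30  (30,1):1·1+0→1, (30,2):268435455·2+1→536870911
Read S(30,1) = 1, S(30,2) = 536870911.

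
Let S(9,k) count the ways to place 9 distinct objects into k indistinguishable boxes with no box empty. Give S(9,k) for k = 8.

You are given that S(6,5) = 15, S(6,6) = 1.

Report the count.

36

row 7: T[7][6]=6·1+15=21  T[7][7]=7·0+1=1
row 8: T[8][7]=7·1+21=28  T[8][8]=8·0+1=1
row 9: T[9][8]=8·1+28=36
Read S(9,8) = 36.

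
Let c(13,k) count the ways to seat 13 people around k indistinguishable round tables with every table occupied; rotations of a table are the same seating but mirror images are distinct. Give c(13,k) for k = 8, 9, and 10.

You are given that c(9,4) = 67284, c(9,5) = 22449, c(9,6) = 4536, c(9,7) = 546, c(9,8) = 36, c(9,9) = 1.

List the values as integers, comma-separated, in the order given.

6926634, 749463, 55770

@10  (10,5):22449·9+67284→269325, (10,6):4536·9+22449→63273, (10,7):546·9+4536→9450, (10,8):36·9+546→870, (10,9):1·9+36→45, (10,10):0·9+1→1
@11  (11,6):63273·10+269325→902055, (11,7):9450·10+63273→157773, (11,8):870·10+9450→18150, (11,9):45·10+870→1320, (11,10):1·10+45→55
@12  (12,7):157773·11+902055→2637558, (12,8):18150·11+157773→357423, (12,9):1320·11+18150→32670, (12,10):55·11+1320→1925
@13  (13,8):357423·12+2637558→6926634, (13,9):32670·12+357423→749463, (13,10):1925·12+32670→55770
Read c(13,8) = 6926634, c(13,9) = 749463, c(13,10) = 55770.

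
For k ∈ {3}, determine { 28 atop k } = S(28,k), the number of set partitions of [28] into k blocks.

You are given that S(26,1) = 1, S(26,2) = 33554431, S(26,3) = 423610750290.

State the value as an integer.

3812664524766

row 27: T[27][2]=2·33554431+1=67108863  T[27][3]=3·423610750290+33554431=1270865805301
row 28: T[28][3]=3·1270865805301+67108863=3812664524766
Read S(28,3) = 3812664524766.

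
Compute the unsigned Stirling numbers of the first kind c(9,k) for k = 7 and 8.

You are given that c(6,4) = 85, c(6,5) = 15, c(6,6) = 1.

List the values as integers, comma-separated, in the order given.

546, 36

@7  (7,5):15·6+85→175, (7,6):1·6+15→21, (7,7):0·6+1→1
@8  (8,6):21·7+175→322, (8,7):1·7+21→28, (8,8):0·7+1→1
@9  (9,7):28·8+322→546, (9,8):1·8+28→36
Read c(9,7) = 546, c(9,8) = 36.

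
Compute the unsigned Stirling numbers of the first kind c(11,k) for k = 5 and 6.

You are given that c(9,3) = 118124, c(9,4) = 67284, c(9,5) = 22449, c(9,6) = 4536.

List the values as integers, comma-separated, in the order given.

@10  (10,4):67284·9+118124→723680, (10,5):22449·9+67284→269325, (10,6):4536·9+22449→63273
@11  (11,5):269325·10+723680→3416930, (11,6):63273·10+269325→902055
Read c(11,5) = 3416930, c(11,6) = 902055.

3416930, 902055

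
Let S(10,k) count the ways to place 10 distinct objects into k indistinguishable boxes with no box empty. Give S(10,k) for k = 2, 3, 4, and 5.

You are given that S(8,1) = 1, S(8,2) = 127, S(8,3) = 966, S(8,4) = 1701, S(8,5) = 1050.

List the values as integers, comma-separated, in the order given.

r9: T_9,1=1×1+0=1; T_9,2=2×127+1=255; T_9,3=3×966+127=3025; T_9,4=4×1701+966=7770; T_9,5=5×1050+1701=6951
r10: T_10,2=2×255+1=511; T_10,3=3×3025+255=9330; T_10,4=4×7770+3025=34105; T_10,5=5×6951+7770=42525
Read S(10,2) = 511, S(10,3) = 9330, S(10,4) = 34105, S(10,5) = 42525.

511, 9330, 34105, 42525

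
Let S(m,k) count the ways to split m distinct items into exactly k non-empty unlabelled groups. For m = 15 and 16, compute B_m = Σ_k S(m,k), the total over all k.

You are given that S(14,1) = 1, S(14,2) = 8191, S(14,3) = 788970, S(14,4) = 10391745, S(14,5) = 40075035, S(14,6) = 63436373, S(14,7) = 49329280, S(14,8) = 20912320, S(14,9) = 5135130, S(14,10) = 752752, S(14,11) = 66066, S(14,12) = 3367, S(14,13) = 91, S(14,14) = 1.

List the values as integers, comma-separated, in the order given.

1382958545, 10480142147

[15] T[15,1]:1*1+0=1 · T[15,2]:2*8191+1=16383 · T[15,3]:3*788970+8191=2375101 · T[15,4]:4*10391745+788970=42355950 · T[15,5]:5*40075035+10391745=210766920 · T[15,6]:6*63436373+40075035=420693273 · T[15,7]:7*49329280+63436373=408741333 · T[15,8]:8*20912320+49329280=216627840 · T[15,9]:9*5135130+20912320=67128490 · T[15,10]:10*752752+5135130=12662650 · T[15,11]:11*66066+752752=1479478 · T[15,12]:12*3367+66066=106470 · T[15,13]:13*91+3367=4550 · T[15,14]:14*1+91=105 · T[15,15]:15*0+1=1
[16] T[16,1]:1*1+0=1 · T[16,2]:2*16383+1=32767 · T[16,3]:3*2375101+16383=7141686 · T[16,4]:4*42355950+2375101=171798901 · T[16,5]:5*210766920+42355950=1096190550 · T[16,6]:6*420693273+210766920=2734926558 · T[16,7]:7*408741333+420693273=3281882604 · T[16,8]:8*216627840+408741333=2141764053 · T[16,9]:9*67128490+216627840=820784250 · T[16,10]:10*12662650+67128490=193754990 · T[16,11]:11*1479478+12662650=28936908 · T[16,12]:12*106470+1479478=2757118 · T[16,13]:13*4550+106470=165620 · T[16,14]:14*105+4550=6020 · T[16,15]:15*1+105=120 · T[16,16]:16*0+1=1
B_15 = ΣS(15,k) = 1+16383+2375101+42355950+210766920+420693273+408741333+216627840+67128490+12662650+1479478+106470+4550+105+1 = 1382958545
B_16 = ΣS(16,k) = 1+32767+7141686+171798901+1096190550+2734926558+3281882604+2141764053+820784250+193754990+28936908+2757118+165620+6020+120+1 = 10480142147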